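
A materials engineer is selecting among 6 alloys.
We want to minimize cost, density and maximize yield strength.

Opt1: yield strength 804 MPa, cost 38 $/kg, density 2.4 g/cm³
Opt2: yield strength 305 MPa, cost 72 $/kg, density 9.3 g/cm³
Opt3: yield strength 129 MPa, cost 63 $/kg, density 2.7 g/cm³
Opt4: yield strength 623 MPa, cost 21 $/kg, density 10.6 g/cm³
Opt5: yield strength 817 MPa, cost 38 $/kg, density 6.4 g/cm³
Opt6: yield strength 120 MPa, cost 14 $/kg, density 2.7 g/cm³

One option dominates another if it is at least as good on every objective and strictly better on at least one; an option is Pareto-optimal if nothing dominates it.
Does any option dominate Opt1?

No

Opt2: worse on yield strength (305 vs 804).
Opt3: worse on yield strength (129 vs 804).
Opt4: worse on yield strength (623 vs 804).
Opt5: worse on density (6.4 vs 2.4).
Opt6: worse on yield strength (120 vs 804).
No option is at least as good as Opt1 on every objective and strictly better on one.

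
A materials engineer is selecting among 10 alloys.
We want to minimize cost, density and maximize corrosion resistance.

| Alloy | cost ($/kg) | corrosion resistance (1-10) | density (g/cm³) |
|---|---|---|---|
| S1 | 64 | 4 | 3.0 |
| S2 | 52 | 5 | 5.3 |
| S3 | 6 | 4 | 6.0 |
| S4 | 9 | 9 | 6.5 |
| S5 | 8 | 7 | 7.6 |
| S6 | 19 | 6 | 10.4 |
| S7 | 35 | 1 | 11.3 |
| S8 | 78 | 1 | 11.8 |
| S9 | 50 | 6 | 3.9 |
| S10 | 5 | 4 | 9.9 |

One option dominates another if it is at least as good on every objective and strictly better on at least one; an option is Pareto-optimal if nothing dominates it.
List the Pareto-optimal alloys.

S1, S3, S4, S5, S9, S10

S1: not dominated (best density).
S2: dominated by S9 (cost 50≤52, corrosion resistance 6≥5, density 3.9≤5.3).
S3: not dominated.
S4: not dominated (best corrosion resistance).
S5: not dominated.
S6: dominated by S4 (cost 9≤19, corrosion resistance 9≥6, density 6.5≤10.4).
S7: dominated by S3 (cost 6≤35, corrosion resistance 4≥1, density 6.0≤11.3).
S8: dominated by S1 (cost 64≤78, corrosion resistance 4≥1, density 3.0≤11.8).
S9: not dominated.
S10: not dominated (best cost).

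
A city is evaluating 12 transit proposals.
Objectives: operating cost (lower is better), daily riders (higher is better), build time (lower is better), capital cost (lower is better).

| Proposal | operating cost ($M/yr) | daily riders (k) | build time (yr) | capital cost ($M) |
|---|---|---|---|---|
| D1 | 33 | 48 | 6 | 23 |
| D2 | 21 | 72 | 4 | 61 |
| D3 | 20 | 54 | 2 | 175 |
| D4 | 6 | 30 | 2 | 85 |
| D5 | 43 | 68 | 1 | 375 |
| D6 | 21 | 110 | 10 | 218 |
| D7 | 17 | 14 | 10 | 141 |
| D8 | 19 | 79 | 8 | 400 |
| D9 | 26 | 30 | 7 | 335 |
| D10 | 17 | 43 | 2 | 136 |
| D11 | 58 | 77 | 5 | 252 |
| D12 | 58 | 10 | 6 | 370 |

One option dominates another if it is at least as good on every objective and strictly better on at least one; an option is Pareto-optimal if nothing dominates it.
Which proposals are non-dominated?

D1: not dominated (best capital cost).
D2: not dominated.
D3: not dominated.
D4: not dominated (best operating cost).
D5: not dominated (best build time).
D6: not dominated (best daily riders).
D7: dominated by D4 (operating cost 6≤17, daily riders 30≥14, build time 2≤10, capital cost 85≤141).
D8: not dominated.
D9: dominated by D2 (operating cost 21≤26, daily riders 72≥30, build time 4≤7, capital cost 61≤335).
D10: not dominated.
D11: not dominated.
D12: dominated by D1 (operating cost 33≤58, daily riders 48≥10, build time 6≤6, capital cost 23≤370).

D1, D2, D3, D4, D5, D6, D8, D10, D11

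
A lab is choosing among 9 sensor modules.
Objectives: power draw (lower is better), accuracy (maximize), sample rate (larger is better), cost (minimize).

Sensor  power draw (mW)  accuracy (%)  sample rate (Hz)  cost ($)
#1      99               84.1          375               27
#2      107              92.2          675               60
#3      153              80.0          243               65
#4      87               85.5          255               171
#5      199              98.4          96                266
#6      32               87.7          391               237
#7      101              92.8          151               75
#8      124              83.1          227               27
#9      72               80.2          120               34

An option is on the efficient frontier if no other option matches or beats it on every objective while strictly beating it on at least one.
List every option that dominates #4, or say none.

none

#1: worse on power draw (99 vs 87).
#2: worse on power draw (107 vs 87).
#3: worse on power draw (153 vs 87).
#5: worse on power draw (199 vs 87).
#6: worse on cost (237 vs 171).
#7: worse on power draw (101 vs 87).
#8: worse on power draw (124 vs 87).
#9: worse on accuracy (80.2 vs 85.5).
No option dominates #4.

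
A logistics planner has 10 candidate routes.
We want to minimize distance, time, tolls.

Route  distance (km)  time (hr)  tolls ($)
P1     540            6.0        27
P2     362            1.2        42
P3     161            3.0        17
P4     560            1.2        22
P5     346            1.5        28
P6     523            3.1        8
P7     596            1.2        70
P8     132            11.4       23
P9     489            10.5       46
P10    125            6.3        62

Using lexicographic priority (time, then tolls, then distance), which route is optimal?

First minimize time: best is 1.2, kept {P2, P4, P7}.
Then minimize tolls: best is 22, kept {P4}.

P4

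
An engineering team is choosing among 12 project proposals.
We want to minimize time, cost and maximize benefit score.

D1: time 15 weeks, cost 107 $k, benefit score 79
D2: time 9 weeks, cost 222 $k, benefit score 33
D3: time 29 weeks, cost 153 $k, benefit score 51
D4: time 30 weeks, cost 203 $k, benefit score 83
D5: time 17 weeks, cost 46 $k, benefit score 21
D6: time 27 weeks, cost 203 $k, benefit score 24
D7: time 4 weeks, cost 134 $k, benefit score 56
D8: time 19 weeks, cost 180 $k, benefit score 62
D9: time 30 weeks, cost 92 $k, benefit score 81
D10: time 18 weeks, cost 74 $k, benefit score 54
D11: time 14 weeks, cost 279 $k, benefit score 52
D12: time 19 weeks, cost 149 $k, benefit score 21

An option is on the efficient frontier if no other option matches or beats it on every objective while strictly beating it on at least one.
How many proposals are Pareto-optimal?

6

D1: not dominated.
D2: dominated by D7 (time 4≤9, cost 134≤222, benefit score 56≥33).
D3: dominated by D1 (time 15≤29, cost 107≤153, benefit score 79≥51).
D4: not dominated (best benefit score).
D5: not dominated (best cost).
D6: dominated by D1 (time 15≤27, cost 107≤203, benefit score 79≥24).
D7: not dominated (best time).
D8: dominated by D1 (time 15≤19, cost 107≤180, benefit score 79≥62).
D9: not dominated.
D10: not dominated.
D11: dominated by D7 (time 4≤14, cost 134≤279, benefit score 56≥52).
D12: dominated by D1 (time 15≤19, cost 107≤149, benefit score 79≥21).
Pareto-optimal: D1, D4, D5, D7, D9, D10 → 6.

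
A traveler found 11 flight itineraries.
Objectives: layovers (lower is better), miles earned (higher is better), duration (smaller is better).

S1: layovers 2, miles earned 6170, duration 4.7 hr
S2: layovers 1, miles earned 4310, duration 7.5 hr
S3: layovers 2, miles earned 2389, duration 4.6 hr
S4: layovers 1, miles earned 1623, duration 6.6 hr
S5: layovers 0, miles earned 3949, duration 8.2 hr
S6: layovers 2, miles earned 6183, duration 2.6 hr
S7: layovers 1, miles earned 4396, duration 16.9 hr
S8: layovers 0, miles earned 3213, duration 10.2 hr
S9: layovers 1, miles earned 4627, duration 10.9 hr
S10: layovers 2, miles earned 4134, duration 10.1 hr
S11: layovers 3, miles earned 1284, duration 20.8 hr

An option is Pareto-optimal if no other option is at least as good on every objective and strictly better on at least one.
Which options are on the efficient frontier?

S1: dominated by S6 (layovers 2≤2, miles earned 6183≥6170, duration 2.6≤4.7).
S2: not dominated.
S3: dominated by S6 (layovers 2≤2, miles earned 6183≥2389, duration 2.6≤4.6).
S4: not dominated.
S5: not dominated.
S6: not dominated (best miles earned).
S7: dominated by S9 (layovers 1≤1, miles earned 4627≥4396, duration 10.9≤16.9).
S8: dominated by S5 (layovers 0≤0, miles earned 3949≥3213, duration 8.2≤10.2).
S9: not dominated.
S10: dominated by S1 (layovers 2≤2, miles earned 6170≥4134, duration 4.7≤10.1).
S11: dominated by S1 (layovers 2≤3, miles earned 6170≥1284, duration 4.7≤20.8).

S2, S4, S5, S6, S9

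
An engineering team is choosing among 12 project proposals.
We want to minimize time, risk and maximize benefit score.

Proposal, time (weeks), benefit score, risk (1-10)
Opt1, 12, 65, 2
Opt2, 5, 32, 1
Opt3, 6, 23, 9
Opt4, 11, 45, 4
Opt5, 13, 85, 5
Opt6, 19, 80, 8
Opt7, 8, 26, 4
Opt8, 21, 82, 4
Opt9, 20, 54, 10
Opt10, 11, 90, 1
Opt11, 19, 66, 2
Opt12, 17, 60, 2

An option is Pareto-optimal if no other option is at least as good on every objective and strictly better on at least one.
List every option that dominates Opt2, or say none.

none

Opt1: worse on time (12 vs 5).
Opt3: worse on time (6 vs 5).
Opt4: worse on time (11 vs 5).
Opt5: worse on time (13 vs 5).
Opt6: worse on time (19 vs 5).
Opt7: worse on time (8 vs 5).
Opt8: worse on time (21 vs 5).
Opt9: worse on time (20 vs 5).
Opt10: worse on time (11 vs 5).
Opt11: worse on time (19 vs 5).
Opt12: worse on time (17 vs 5).
No option dominates Opt2.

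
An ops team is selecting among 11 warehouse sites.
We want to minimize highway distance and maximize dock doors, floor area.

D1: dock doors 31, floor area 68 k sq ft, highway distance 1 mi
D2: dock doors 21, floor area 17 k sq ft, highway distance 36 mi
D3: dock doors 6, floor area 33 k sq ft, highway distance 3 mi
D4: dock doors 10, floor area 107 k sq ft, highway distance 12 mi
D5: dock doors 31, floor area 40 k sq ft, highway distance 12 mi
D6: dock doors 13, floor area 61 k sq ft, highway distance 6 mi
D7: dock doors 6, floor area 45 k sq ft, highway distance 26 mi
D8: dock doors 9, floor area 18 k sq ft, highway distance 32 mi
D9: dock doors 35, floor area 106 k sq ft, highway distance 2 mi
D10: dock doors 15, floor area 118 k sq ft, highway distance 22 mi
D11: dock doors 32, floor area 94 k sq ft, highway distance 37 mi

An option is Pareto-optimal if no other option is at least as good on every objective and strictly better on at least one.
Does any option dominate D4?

No

D1: worse on floor area (68 vs 107).
D2: worse on floor area (17 vs 107).
D3: worse on dock doors (6 vs 10).
D5: worse on floor area (40 vs 107).
D6: worse on floor area (61 vs 107).
D7: worse on dock doors (6 vs 10).
D8: worse on dock doors (9 vs 10).
D9: worse on floor area (106 vs 107).
D10: worse on highway distance (22 vs 12).
D11: worse on floor area (94 vs 107).
No option is at least as good as D4 on every objective and strictly better on one.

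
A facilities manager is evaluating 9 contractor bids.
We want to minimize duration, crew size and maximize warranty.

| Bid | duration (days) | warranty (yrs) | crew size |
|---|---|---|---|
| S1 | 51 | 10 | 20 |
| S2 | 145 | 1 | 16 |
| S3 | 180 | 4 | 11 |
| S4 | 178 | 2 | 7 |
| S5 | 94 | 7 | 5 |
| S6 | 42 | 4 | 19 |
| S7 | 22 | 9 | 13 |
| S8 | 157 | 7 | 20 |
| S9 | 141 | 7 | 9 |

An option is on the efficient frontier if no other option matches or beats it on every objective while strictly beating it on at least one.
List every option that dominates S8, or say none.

S1: duration 51≤157, warranty 10≥7, crew size 20≤20 — dominates S8.
S5: duration 94≤157, warranty 7≥7, crew size 5≤20 — dominates S8.
S7: duration 22≤157, warranty 9≥7, crew size 13≤20 — dominates S8.
S9: duration 141≤157, warranty 7≥7, crew size 9≤20 — dominates S8.
Others (S2, S3, S4, S6) are each worse than S8 on at least one objective.

S1, S5, S7, S9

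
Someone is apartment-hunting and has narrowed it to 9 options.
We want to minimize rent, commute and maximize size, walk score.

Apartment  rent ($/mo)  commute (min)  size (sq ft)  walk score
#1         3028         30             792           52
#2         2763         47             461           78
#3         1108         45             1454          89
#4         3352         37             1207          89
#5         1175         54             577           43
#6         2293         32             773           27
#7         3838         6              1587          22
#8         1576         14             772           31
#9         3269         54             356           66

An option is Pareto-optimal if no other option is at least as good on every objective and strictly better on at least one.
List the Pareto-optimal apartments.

#1, #3, #4, #6, #7, #8

#1: not dominated.
#2: dominated by #3 (rent 1108≤2763, commute 45≤47, size 1454≥461, walk score 89≥78).
#3: not dominated (best rent).
#4: not dominated.
#5: dominated by #3 (rent 1108≤1175, commute 45≤54, size 1454≥577, walk score 89≥43).
#6: not dominated.
#7: not dominated (best commute).
#8: not dominated.
#9: dominated by #2 (rent 2763≤3269, commute 47≤54, size 461≥356, walk score 78≥66).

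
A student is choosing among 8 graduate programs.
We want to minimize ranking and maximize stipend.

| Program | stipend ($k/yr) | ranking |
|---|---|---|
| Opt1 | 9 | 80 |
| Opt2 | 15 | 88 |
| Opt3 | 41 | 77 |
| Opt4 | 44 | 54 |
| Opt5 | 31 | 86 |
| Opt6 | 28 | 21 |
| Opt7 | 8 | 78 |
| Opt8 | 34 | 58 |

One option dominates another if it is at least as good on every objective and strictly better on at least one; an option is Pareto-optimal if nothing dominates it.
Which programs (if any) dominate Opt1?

Opt3: stipend 41≥9, ranking 77≤80 — dominates Opt1.
Opt4: stipend 44≥9, ranking 54≤80 — dominates Opt1.
Opt6: stipend 28≥9, ranking 21≤80 — dominates Opt1.
Opt8: stipend 34≥9, ranking 58≤80 — dominates Opt1.
Others (Opt2, Opt5, Opt7) are each worse than Opt1 on at least one objective.

Opt3, Opt4, Opt6, Opt8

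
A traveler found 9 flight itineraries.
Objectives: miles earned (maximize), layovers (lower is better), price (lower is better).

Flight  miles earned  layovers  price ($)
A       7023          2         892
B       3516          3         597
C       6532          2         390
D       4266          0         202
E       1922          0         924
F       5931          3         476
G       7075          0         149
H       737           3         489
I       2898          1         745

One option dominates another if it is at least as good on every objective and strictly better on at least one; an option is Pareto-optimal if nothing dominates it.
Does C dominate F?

Yes

C vs F: miles earned 6532≥5931, layovers 2≤3, price 390≤476 — C is at least as good on every objective with at least one strict improvement.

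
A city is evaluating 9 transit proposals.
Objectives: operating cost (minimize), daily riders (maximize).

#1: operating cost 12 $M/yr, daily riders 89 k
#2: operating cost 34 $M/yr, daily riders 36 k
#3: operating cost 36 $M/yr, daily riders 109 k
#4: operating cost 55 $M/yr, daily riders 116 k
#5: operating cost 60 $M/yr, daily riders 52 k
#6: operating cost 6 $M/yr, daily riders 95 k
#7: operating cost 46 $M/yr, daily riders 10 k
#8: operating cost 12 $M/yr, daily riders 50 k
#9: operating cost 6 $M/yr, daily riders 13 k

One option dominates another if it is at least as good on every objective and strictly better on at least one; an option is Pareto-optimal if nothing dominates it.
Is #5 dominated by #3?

Yes

#3 vs #5: operating cost 36≤60, daily riders 109≥52 — #3 is at least as good on every objective with at least one strict improvement.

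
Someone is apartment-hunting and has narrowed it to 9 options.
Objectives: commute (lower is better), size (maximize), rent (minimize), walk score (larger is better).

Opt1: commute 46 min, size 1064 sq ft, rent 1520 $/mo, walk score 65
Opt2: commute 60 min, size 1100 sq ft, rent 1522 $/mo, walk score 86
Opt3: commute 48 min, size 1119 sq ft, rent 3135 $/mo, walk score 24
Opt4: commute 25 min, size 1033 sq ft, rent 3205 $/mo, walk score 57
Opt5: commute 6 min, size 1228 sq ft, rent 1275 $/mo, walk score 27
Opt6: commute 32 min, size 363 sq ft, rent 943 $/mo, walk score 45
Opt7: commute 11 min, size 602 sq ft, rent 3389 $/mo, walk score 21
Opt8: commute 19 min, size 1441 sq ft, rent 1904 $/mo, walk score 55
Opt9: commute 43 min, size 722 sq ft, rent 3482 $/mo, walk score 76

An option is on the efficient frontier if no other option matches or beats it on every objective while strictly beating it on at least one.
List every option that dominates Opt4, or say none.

Opt1: worse on commute (46 vs 25).
Opt2: worse on commute (60 vs 25).
Opt3: worse on commute (48 vs 25).
Opt5: worse on walk score (27 vs 57).
Opt6: worse on commute (32 vs 25).
Opt7: worse on size (602 vs 1033).
Opt8: worse on walk score (55 vs 57).
Opt9: worse on commute (43 vs 25).
No option dominates Opt4.

none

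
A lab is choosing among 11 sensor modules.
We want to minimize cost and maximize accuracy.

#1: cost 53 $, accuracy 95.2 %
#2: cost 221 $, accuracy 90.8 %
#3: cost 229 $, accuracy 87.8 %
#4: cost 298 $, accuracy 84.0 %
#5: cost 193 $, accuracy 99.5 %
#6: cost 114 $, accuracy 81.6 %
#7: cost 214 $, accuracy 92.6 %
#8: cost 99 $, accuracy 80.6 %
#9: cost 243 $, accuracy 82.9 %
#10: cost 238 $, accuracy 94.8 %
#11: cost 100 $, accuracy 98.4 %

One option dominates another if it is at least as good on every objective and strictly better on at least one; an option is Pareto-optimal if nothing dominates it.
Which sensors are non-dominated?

#1, #5, #11

#1: not dominated (best cost).
#2: dominated by #1 (cost 53≤221, accuracy 95.2≥90.8).
#3: dominated by #1 (cost 53≤229, accuracy 95.2≥87.8).
#4: dominated by #1 (cost 53≤298, accuracy 95.2≥84.0).
#5: not dominated (best accuracy).
#6: dominated by #1 (cost 53≤114, accuracy 95.2≥81.6).
#7: dominated by #1 (cost 53≤214, accuracy 95.2≥92.6).
#8: dominated by #1 (cost 53≤99, accuracy 95.2≥80.6).
#9: dominated by #1 (cost 53≤243, accuracy 95.2≥82.9).
#10: dominated by #1 (cost 53≤238, accuracy 95.2≥94.8).
#11: not dominated.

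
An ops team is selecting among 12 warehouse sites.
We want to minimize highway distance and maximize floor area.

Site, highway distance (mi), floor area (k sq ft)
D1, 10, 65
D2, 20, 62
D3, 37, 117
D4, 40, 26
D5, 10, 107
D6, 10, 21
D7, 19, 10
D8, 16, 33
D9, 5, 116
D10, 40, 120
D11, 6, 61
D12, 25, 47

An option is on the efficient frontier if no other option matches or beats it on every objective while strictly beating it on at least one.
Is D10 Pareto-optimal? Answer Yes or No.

D1: worse on floor area (65 vs 120).
D2: worse on floor area (62 vs 120).
D3: worse on floor area (117 vs 120).
D4: worse on floor area (26 vs 120).
D5: worse on floor area (107 vs 120).
D6: worse on floor area (21 vs 120).
D7: worse on floor area (10 vs 120).
D8: worse on floor area (33 vs 120).
D9: worse on floor area (116 vs 120).
D11: worse on floor area (61 vs 120).
D12: worse on floor area (47 vs 120).
No option is at least as good as D10 on every objective and strictly better on one.

Yes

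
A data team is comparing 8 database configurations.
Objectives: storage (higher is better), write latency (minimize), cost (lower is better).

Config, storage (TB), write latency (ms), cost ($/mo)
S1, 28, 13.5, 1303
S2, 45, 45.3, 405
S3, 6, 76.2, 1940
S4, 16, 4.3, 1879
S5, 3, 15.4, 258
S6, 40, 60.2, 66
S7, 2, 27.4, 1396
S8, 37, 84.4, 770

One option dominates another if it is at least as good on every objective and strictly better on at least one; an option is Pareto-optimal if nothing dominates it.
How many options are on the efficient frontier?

S1: not dominated.
S2: not dominated (best storage).
S3: dominated by S1 (storage 28≥6, write latency 13.5≤76.2, cost 1303≤1940).
S4: not dominated (best write latency).
S5: not dominated.
S6: not dominated (best cost).
S7: dominated by S1 (storage 28≥2, write latency 13.5≤27.4, cost 1303≤1396).
S8: dominated by S2 (storage 45≥37, write latency 45.3≤84.4, cost 405≤770).
Pareto-optimal: S1, S2, S4, S5, S6 → 5.

5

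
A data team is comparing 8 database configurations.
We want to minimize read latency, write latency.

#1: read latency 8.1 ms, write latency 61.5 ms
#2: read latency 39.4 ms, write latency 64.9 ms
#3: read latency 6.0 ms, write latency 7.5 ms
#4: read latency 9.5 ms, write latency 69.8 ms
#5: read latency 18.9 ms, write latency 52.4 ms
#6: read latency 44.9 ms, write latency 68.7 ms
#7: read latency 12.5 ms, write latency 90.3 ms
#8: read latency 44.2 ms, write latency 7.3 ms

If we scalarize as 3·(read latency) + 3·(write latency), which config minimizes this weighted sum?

#3

#1: 3·8.1 + 3·61.5 = 208.8
#2: 3·39.4 + 3·64.9 = 312.9
#3: 3·6.0 + 3·7.5 = 40.5
#4: 3·9.5 + 3·69.8 = 237.9
#5: 3·18.9 + 3·52.4 = 213.9
#6: 3·44.9 + 3·68.7 = 340.8
#7: 3·12.5 + 3·90.3 = 308.4
#8: 3·44.2 + 3·7.3 = 154.5
Lowest: #3 at 40.5.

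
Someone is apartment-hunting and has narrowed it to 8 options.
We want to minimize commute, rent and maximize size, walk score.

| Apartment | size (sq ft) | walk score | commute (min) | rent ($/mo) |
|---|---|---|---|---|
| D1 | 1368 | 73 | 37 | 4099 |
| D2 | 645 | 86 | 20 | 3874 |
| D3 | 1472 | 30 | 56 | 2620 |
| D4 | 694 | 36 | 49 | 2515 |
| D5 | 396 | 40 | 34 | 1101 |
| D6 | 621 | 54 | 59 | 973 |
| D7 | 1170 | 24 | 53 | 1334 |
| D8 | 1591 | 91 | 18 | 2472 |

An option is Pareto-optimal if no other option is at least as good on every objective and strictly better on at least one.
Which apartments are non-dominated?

D1: dominated by D8 (size 1591≥1368, walk score 91≥73, commute 18≤37, rent 2472≤4099).
D2: dominated by D8 (size 1591≥645, walk score 91≥86, commute 18≤20, rent 2472≤3874).
D3: dominated by D8 (size 1591≥1472, walk score 91≥30, commute 18≤56, rent 2472≤2620).
D4: dominated by D8 (size 1591≥694, walk score 91≥36, commute 18≤49, rent 2472≤2515).
D5: not dominated.
D6: not dominated (best rent).
D7: not dominated.
D8: not dominated (best size).

D5, D6, D7, D8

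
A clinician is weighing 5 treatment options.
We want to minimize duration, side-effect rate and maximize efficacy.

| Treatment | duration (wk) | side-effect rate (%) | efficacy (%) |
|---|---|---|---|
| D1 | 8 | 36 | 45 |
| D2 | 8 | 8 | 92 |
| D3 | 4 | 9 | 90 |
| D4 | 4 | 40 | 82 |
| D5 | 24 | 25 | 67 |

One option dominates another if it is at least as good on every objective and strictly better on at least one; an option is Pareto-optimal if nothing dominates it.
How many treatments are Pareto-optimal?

D1: dominated by D2 (duration 8≤8, side-effect rate 8≤36, efficacy 92≥45).
D2: not dominated (best side-effect rate).
D3: not dominated.
D4: dominated by D3 (duration 4≤4, side-effect rate 9≤40, efficacy 90≥82).
D5: dominated by D2 (duration 8≤24, side-effect rate 8≤25, efficacy 92≥67).
Pareto-optimal: D2, D3 → 2.

2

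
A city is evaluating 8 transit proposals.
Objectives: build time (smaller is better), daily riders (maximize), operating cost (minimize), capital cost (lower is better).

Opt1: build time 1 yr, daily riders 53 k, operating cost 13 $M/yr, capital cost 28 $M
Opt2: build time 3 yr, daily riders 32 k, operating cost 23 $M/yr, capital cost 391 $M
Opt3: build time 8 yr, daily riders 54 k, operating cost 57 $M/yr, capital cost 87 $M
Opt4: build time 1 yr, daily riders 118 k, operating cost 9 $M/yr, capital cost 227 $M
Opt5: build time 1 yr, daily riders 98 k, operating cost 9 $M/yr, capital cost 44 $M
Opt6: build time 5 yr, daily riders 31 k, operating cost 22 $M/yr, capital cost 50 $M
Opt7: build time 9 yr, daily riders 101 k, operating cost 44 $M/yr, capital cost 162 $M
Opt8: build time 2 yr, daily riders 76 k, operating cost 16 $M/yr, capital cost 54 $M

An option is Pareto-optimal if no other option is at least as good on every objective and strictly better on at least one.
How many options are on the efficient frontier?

4

Opt1: not dominated (best capital cost).
Opt2: dominated by Opt1 (build time 1≤3, daily riders 53≥32, operating cost 13≤23, capital cost 28≤391).
Opt3: dominated by Opt5 (build time 1≤8, daily riders 98≥54, operating cost 9≤57, capital cost 44≤87).
Opt4: not dominated (best daily riders).
Opt5: not dominated.
Opt6: dominated by Opt1 (build time 1≤5, daily riders 53≥31, operating cost 13≤22, capital cost 28≤50).
Opt7: not dominated.
Opt8: dominated by Opt5 (build time 1≤2, daily riders 98≥76, operating cost 9≤16, capital cost 44≤54).
Pareto-optimal: Opt1, Opt4, Opt5, Opt7 → 4.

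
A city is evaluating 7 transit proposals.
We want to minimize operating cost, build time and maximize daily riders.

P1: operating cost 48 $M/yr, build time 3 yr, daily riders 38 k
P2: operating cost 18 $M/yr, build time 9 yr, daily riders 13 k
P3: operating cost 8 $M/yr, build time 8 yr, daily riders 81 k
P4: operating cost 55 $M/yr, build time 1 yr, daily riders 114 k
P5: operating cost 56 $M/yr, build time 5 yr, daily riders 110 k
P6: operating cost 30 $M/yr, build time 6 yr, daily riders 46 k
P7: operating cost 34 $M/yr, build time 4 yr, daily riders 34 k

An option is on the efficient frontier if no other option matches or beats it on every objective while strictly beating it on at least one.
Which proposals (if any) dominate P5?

P4: operating cost 55≤56, build time 1≤5, daily riders 114≥110 — dominates P5.
Others (P1, P2, P3, P6, P7) are each worse than P5 on at least one objective.

P4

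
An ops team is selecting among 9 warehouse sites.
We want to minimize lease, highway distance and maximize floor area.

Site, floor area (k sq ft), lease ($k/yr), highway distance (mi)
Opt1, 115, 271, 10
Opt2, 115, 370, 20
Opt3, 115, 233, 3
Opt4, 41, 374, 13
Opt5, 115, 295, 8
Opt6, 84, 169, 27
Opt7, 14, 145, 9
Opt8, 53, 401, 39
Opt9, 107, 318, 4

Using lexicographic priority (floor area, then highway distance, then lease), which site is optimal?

First maximize floor area: best is 115, kept {Opt1, Opt2, Opt3, Opt5}.
Then minimize highway distance: best is 3, kept {Opt3}.

Opt3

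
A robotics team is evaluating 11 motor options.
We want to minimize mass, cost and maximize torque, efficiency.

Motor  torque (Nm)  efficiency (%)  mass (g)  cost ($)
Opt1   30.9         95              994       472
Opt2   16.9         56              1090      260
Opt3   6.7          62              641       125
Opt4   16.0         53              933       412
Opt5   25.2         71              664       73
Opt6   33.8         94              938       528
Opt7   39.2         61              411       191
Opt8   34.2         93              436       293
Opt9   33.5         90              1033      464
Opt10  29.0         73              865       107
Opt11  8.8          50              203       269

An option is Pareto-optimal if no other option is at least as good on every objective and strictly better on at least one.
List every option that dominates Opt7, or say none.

none

Opt1: worse on torque (30.9 vs 39.2).
Opt2: worse on torque (16.9 vs 39.2).
Opt3: worse on torque (6.7 vs 39.2).
Opt4: worse on torque (16.0 vs 39.2).
Opt5: worse on torque (25.2 vs 39.2).
Opt6: worse on torque (33.8 vs 39.2).
Opt8: worse on torque (34.2 vs 39.2).
Opt9: worse on torque (33.5 vs 39.2).
Opt10: worse on torque (29.0 vs 39.2).
Opt11: worse on torque (8.8 vs 39.2).
No option dominates Opt7.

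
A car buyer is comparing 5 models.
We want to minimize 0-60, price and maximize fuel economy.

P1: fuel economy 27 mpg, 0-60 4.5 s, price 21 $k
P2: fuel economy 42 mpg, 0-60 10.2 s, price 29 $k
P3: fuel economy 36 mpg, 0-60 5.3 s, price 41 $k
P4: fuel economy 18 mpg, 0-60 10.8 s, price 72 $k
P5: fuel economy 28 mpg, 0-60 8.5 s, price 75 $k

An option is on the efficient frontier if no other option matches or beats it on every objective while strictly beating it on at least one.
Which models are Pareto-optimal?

P1, P2, P3

P1: not dominated (best 0-60).
P2: not dominated (best fuel economy).
P3: not dominated.
P4: dominated by P1 (fuel economy 27≥18, 0-60 4.5≤10.8, price 21≤72).
P5: dominated by P3 (fuel economy 36≥28, 0-60 5.3≤8.5, price 41≤75).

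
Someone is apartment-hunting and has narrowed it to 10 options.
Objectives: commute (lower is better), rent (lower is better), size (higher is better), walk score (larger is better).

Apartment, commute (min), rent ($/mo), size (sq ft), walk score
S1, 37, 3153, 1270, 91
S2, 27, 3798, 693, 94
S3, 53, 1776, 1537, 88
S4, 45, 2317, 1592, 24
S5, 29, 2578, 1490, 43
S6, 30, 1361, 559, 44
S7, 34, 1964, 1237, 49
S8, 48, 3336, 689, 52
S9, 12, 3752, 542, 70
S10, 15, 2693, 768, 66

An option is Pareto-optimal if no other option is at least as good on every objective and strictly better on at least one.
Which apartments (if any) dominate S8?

S1, S10

S1: commute 37≤48, rent 3153≤3336, size 1270≥689, walk score 91≥52 — dominates S8.
S10: commute 15≤48, rent 2693≤3336, size 768≥689, walk score 66≥52 — dominates S8.
Others (S2, S3, S4, S5, S6, S7, S9) are each worse than S8 on at least one objective.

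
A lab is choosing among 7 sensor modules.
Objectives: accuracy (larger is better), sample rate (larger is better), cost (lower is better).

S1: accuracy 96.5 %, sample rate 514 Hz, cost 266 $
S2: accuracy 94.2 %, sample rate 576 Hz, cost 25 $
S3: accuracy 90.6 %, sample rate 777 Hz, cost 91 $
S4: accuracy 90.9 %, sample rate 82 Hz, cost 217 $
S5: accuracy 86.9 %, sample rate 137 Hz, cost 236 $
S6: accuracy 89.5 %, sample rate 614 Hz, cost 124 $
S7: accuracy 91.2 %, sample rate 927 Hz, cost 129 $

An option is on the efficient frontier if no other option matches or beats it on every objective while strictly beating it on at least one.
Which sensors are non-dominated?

S1: not dominated (best accuracy).
S2: not dominated (best cost).
S3: not dominated.
S4: dominated by S2 (accuracy 94.2≥90.9, sample rate 576≥82, cost 25≤217).
S5: dominated by S2 (accuracy 94.2≥86.9, sample rate 576≥137, cost 25≤236).
S6: dominated by S3 (accuracy 90.6≥89.5, sample rate 777≥614, cost 91≤124).
S7: not dominated (best sample rate).

S1, S2, S3, S7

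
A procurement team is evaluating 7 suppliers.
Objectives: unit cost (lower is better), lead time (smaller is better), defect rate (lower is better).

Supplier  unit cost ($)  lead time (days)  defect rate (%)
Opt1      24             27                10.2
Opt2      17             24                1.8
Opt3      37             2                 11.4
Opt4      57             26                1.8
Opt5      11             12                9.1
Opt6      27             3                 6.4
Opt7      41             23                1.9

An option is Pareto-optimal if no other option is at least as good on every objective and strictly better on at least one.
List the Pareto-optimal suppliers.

Opt2, Opt3, Opt5, Opt6, Opt7

Opt1: dominated by Opt2 (unit cost 17≤24, lead time 24≤27, defect rate 1.8≤10.2).
Opt2: not dominated.
Opt3: not dominated (best lead time).
Opt4: dominated by Opt2 (unit cost 17≤57, lead time 24≤26, defect rate 1.8≤1.8).
Opt5: not dominated (best unit cost).
Opt6: not dominated.
Opt7: not dominated.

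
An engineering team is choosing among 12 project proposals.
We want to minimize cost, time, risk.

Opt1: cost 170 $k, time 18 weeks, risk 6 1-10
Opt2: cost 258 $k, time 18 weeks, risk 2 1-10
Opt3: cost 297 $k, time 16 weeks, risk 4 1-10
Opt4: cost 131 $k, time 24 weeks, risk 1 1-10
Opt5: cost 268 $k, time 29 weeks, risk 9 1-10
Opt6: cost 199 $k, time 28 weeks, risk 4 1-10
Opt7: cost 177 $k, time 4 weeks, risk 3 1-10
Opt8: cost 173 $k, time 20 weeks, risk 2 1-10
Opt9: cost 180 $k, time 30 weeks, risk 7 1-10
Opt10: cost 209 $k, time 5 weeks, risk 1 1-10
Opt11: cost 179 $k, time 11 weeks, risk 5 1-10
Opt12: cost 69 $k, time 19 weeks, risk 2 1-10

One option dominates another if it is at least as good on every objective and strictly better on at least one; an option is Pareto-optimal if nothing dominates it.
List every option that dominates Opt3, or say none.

Opt7, Opt10

Opt7: cost 177≤297, time 4≤16, risk 3≤4 — dominates Opt3.
Opt10: cost 209≤297, time 5≤16, risk 1≤4 — dominates Opt3.
Others (Opt1, Opt2, Opt4, Opt5, Opt6, Opt8, Opt9, Opt11, Opt12) are each worse than Opt3 on at least one objective.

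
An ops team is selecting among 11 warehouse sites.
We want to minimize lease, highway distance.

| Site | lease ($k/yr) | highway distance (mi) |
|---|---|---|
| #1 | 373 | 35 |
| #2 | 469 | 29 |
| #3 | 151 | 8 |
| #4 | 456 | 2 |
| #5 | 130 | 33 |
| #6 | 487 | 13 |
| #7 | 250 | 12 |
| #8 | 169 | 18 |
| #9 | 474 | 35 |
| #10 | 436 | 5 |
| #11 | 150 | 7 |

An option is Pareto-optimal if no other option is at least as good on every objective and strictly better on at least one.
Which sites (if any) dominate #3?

#11: lease 150≤151, highway distance 7≤8 — dominates #3.
Others (#1, #2, #4, #5, #6, #7, #8, #9, #10) are each worse than #3 on at least one objective.

#11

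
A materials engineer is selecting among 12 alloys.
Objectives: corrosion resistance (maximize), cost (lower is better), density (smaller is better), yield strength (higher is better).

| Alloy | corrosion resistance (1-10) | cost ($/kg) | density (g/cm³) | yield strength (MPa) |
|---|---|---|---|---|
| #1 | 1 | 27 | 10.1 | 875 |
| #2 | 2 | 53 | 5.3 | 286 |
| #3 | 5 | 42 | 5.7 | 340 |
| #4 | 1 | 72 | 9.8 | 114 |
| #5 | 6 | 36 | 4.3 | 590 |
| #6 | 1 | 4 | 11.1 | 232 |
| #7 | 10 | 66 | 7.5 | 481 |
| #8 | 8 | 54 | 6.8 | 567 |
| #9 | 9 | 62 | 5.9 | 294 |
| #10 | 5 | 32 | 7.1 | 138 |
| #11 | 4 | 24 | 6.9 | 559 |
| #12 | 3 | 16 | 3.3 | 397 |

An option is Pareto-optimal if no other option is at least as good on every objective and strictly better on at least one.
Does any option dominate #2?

#5 vs #2: corrosion resistance 6≥2, cost 36≤53, density 4.3≤5.3, yield strength 590≥286 — #5 is at least as good on every objective and strictly better on at least one, so #5 dominates #2.

Yes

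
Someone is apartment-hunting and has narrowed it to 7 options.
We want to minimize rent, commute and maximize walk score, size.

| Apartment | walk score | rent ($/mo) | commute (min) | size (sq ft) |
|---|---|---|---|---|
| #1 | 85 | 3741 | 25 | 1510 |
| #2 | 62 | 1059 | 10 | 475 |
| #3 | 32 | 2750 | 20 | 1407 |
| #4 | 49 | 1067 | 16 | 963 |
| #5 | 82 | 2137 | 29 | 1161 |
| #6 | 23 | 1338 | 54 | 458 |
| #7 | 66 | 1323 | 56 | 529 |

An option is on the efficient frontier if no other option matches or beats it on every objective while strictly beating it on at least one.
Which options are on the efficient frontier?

#1: not dominated (best walk score).
#2: not dominated (best rent).
#3: not dominated.
#4: not dominated.
#5: not dominated.
#6: dominated by #2 (walk score 62≥23, rent 1059≤1338, commute 10≤54, size 475≥458).
#7: not dominated.

#1, #2, #3, #4, #5, #7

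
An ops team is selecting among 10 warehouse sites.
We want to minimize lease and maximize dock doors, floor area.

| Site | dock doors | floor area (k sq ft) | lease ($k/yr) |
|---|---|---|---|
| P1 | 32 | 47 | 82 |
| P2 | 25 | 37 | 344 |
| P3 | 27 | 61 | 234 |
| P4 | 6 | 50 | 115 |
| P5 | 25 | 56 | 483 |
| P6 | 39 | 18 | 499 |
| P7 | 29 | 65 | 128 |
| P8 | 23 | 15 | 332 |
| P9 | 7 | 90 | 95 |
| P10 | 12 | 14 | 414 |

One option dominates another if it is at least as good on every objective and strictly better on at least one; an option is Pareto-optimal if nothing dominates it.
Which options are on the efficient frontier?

P1, P6, P7, P9

P1: not dominated (best lease).
P2: dominated by P1 (dock doors 32≥25, floor area 47≥37, lease 82≤344).
P3: dominated by P7 (dock doors 29≥27, floor area 65≥61, lease 128≤234).
P4: dominated by P9 (dock doors 7≥6, floor area 90≥50, lease 95≤115).
P5: dominated by P3 (dock doors 27≥25, floor area 61≥56, lease 234≤483).
P6: not dominated (best dock doors).
P7: not dominated.
P8: dominated by P1 (dock doors 32≥23, floor area 47≥15, lease 82≤332).
P9: not dominated (best floor area).
P10: dominated by P1 (dock doors 32≥12, floor area 47≥14, lease 82≤414).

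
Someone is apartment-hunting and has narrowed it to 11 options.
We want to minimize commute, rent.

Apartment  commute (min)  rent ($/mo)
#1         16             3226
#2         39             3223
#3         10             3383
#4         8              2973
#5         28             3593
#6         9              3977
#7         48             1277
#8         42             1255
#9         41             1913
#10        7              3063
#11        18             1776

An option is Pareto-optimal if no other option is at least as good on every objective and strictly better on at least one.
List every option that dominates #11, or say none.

#1: worse on rent (3226 vs 1776).
#2: worse on commute (39 vs 18).
#3: worse on rent (3383 vs 1776).
#4: worse on rent (2973 vs 1776).
#5: worse on commute (28 vs 18).
#6: worse on rent (3977 vs 1776).
#7: worse on commute (48 vs 18).
#8: worse on commute (42 vs 18).
#9: worse on commute (41 vs 18).
#10: worse on rent (3063 vs 1776).
No option dominates #11.

none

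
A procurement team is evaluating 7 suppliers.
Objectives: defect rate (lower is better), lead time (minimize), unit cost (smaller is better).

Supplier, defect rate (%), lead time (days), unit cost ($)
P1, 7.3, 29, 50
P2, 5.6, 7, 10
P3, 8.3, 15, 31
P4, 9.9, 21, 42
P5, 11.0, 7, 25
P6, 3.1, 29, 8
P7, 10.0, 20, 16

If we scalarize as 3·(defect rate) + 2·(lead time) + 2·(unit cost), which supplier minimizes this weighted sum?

P1: 3·7.3 + 2·29 + 2·50 = 179.9
P2: 3·5.6 + 2·7 + 2·10 = 50.8
P3: 3·8.3 + 2·15 + 2·31 = 116.9
P4: 3·9.9 + 2·21 + 2·42 = 155.7
P5: 3·11.0 + 2·7 + 2·25 = 97.0
P6: 3·3.1 + 2·29 + 2·8 = 83.3
P7: 3·10.0 + 2·20 + 2·16 = 102.0
Lowest: P2 at 50.8.

P2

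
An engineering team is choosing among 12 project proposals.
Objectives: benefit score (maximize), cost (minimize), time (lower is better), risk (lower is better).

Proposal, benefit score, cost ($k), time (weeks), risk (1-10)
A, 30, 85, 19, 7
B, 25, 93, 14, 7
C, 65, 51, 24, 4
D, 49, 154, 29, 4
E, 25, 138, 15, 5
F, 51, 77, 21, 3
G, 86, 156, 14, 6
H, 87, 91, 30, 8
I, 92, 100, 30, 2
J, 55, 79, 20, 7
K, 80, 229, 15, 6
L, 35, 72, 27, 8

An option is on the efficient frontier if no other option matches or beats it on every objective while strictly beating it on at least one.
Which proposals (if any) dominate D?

C: benefit score 65≥49, cost 51≤154, time 24≤29, risk 4≤4 — dominates D.
F: benefit score 51≥49, cost 77≤154, time 21≤29, risk 3≤4 — dominates D.
Others (A, B, E, G, H, I, J, K, L) are each worse than D on at least one objective.

C, F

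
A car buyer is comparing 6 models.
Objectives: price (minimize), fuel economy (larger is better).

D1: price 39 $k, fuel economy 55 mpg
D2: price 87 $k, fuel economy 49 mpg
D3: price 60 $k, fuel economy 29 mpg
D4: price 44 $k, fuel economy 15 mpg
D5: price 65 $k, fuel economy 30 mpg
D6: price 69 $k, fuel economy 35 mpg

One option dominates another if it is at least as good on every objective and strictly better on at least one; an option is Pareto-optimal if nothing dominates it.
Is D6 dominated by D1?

Yes

D1 vs D6: price 39≤69, fuel economy 55≥35 — D1 is at least as good on every objective with at least one strict improvement.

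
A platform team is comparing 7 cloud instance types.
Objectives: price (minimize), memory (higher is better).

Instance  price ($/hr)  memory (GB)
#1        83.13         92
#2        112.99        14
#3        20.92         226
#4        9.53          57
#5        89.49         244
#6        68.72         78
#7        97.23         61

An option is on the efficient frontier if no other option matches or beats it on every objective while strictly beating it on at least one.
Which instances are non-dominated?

#3, #4, #5

#1: dominated by #3 (price 20.92≤83.13, memory 226≥92).
#2: dominated by #1 (price 83.13≤112.99, memory 92≥14).
#3: not dominated.
#4: not dominated (best price).
#5: not dominated (best memory).
#6: dominated by #3 (price 20.92≤68.72, memory 226≥78).
#7: dominated by #1 (price 83.13≤97.23, memory 92≥61).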